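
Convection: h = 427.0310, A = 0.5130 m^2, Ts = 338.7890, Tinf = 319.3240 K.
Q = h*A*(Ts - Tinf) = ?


dT = 19.4650 K
Q = 427.0310 * 0.5130 * 19.4650 = 4264.1373 W

4264.1373 W


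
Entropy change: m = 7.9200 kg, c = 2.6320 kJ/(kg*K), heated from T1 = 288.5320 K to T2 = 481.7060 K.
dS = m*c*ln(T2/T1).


T2/T1 = 1.6695
ln(T2/T1) = 0.5125
dS = 7.9200 * 2.6320 * 0.5125 = 10.6839 kJ/K

10.6839 kJ/K


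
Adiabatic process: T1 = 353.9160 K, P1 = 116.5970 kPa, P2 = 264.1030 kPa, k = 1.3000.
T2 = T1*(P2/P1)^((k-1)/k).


(k-1)/k = 0.2308
(P2/P1)^exp = 1.2077
T2 = 353.9160 * 1.2077 = 427.4085 K

427.4085 K


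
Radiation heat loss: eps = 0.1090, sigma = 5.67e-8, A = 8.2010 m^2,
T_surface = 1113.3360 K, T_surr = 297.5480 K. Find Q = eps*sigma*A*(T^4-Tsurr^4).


T^4 = 1.5364e+12
Tsurr^4 = 7.8384e+09
Q = 0.1090 * 5.67e-8 * 8.2010 * 1.5286e+12 = 77474.7217 W

77474.7217 W


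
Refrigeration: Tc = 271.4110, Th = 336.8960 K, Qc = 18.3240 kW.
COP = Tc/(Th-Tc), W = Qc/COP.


COP = 271.4110 / 65.4850 = 4.1446
W = 18.3240 / 4.1446 = 4.4211 kW

COP = 4.1446, W = 4.4211 kW


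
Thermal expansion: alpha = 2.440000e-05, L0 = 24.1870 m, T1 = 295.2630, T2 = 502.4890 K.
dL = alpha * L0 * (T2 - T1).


dT = 207.2260 K
dL = 2.440000e-05 * 24.1870 * 207.2260 = 0.122297 m
L_final = 24.309297 m

dL = 0.122297 m


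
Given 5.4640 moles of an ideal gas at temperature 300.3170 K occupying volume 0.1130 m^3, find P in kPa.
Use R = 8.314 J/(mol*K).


P = nRT/V = 5.4640 * 8.314 * 300.3170 / 0.1130
= 13642.7094 / 0.1130 = 120731.9414 Pa = 120.7319 kPa

120.7319 kPa


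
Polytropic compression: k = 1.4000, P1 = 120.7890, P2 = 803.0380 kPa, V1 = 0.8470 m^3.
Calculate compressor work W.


(k-1)/k = 0.2857
(P2/P1)^exp = 1.7181
W = 3.5000 * 120.7890 * 0.8470 * (1.7181 - 1) = 257.1524 kJ

257.1524 kJ


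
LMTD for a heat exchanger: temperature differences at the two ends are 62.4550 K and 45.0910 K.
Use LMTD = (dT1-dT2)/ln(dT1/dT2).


dT1/dT2 = 1.3851
ln(dT1/dT2) = 0.3258
LMTD = 17.3640 / 0.3258 = 53.3025 K

53.3025 K


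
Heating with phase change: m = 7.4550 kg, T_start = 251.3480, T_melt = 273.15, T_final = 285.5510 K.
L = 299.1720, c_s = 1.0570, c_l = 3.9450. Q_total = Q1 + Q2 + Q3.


Q1 (sensible, solid) = 7.4550 * 1.0570 * 21.8020 = 171.7983 kJ
Q2 (latent) = 7.4550 * 299.1720 = 2230.3273 kJ
Q3 (sensible, liquid) = 7.4550 * 3.9450 * 12.4010 = 364.7131 kJ
Q_total = 2766.8387 kJ

2766.8387 kJ


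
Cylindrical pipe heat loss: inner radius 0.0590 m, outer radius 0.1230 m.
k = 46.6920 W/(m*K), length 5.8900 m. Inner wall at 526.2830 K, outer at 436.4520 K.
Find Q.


dT = 89.8310 K
ln(ro/ri) = 0.7346
Q = 2*pi*46.6920*5.8900*89.8310 / 0.7346 = 211293.0524 W

211293.0524 W


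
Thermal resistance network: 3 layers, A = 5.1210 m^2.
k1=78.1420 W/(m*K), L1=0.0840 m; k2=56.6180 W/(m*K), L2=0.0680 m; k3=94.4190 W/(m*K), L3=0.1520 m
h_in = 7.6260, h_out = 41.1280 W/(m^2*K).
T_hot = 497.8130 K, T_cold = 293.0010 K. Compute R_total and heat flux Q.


R_conv_in = 1/(7.6260*5.1210) = 0.0256
R_1 = 0.0840/(78.1420*5.1210) = 0.0002
R_2 = 0.0680/(56.6180*5.1210) = 0.0002
R_3 = 0.1520/(94.4190*5.1210) = 0.0003
R_conv_out = 1/(41.1280*5.1210) = 0.0047
R_total = 0.0311 K/W
Q = 204.8120 / 0.0311 = 6582.8081 W

R_total = 0.0311 K/W, Q = 6582.8081 W


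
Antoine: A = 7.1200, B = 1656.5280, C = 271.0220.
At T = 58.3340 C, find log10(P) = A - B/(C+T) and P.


C+T = 329.3560
B/(C+T) = 5.0296
log10(P) = 7.1200 - 5.0296 = 2.0904
P = 10^2.0904 = 123.1410 mmHg

123.1410 mmHg


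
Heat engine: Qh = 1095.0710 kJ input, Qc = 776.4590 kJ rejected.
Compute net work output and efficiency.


W = 1095.0710 - 776.4590 = 318.6120 kJ
eta = 318.6120 / 1095.0710 = 0.2910 = 29.0951%

W = 318.6120 kJ, eta = 29.0951%


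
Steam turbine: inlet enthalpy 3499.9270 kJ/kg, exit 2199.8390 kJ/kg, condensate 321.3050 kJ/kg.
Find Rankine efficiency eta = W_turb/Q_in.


W = 1300.0880 kJ/kg
Q_in = 3178.6220 kJ/kg
eta = 0.4090 = 40.9010%

eta = 40.9010%


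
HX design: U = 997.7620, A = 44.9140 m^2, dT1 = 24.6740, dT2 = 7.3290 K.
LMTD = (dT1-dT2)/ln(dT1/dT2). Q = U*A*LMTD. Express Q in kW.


LMTD = 14.2885 K
Q = 997.7620 * 44.9140 * 14.2885 = 640318.6628 W = 640.3187 kW

640.3187 kW


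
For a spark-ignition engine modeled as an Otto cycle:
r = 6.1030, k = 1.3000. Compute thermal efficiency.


r^(k-1) = 1.7205
eta = 1 - 1/1.7205 = 0.4188 = 41.8785%

41.8785%


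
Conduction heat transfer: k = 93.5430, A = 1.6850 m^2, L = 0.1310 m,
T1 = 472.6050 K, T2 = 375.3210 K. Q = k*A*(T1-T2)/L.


dT = 97.2840 K
Q = 93.5430 * 1.6850 * 97.2840 / 0.1310 = 117052.6695 W

117052.6695 W


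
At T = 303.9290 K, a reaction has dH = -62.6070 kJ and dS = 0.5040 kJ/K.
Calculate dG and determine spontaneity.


T*dS = 303.9290 * 0.5040 = 153.1802 kJ
dG = -62.6070 - 153.1802 = -215.7872 kJ (spontaneous)

dG = -215.7872 kJ, spontaneous


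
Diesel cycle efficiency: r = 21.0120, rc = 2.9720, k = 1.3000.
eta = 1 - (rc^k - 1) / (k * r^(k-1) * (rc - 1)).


r^(k-1) = 2.4931
rc^k = 4.1206
eta = 0.5117 = 51.1740%

51.1740%


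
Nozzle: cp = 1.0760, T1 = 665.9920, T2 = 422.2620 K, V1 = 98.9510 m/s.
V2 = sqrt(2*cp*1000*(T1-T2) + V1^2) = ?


dT = 243.7300 K
2*cp*1000*dT = 524506.9600
V1^2 = 9791.3004
V2 = sqrt(534298.2604) = 730.9571 m/s

730.9571 m/s


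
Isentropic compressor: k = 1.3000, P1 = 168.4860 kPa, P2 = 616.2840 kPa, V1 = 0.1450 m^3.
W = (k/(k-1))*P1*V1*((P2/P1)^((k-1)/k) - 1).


(k-1)/k = 0.2308
(P2/P1)^exp = 1.3489
W = 4.3333 * 168.4860 * 0.1450 * (1.3489 - 1) = 36.9343 kJ

36.9343 kJ


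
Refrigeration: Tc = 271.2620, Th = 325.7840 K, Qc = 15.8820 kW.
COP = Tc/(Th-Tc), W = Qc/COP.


COP = 271.2620 / 54.5220 = 4.9753
W = 15.8820 / 4.9753 = 3.1922 kW

COP = 4.9753, W = 3.1922 kW


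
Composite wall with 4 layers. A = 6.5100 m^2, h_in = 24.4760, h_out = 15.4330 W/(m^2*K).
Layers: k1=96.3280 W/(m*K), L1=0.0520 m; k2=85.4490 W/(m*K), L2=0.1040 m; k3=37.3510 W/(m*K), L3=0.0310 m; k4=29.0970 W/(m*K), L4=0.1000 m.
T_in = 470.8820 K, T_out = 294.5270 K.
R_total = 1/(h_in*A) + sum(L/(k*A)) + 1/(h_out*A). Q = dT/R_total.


R_conv_in = 1/(24.4760*6.5100) = 0.0063
R_1 = 0.0520/(96.3280*6.5100) = 8.2922e-05
R_2 = 0.1040/(85.4490*6.5100) = 0.0002
R_3 = 0.0310/(37.3510*6.5100) = 0.0001
R_4 = 0.1000/(29.0970*6.5100) = 0.0005
R_conv_out = 1/(15.4330*6.5100) = 0.0100
R_total = 0.0172 K/W
Q = 176.3550 / 0.0172 = 10280.3526 W

R_total = 0.0172 K/W, Q = 10280.3526 W


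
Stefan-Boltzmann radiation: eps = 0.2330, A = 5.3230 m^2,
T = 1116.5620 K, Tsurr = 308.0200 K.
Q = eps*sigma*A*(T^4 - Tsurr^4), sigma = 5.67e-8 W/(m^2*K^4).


T^4 = 1.5543e+12
Tsurr^4 = 9.0015e+09
Q = 0.2330 * 5.67e-8 * 5.3230 * 1.5453e+12 = 108668.6648 W

108668.6648 W


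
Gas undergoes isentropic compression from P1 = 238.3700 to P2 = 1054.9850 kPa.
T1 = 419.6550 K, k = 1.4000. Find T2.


(k-1)/k = 0.2857
(P2/P1)^exp = 1.5296
T2 = 419.6550 * 1.5296 = 641.8925 K

641.8925 K


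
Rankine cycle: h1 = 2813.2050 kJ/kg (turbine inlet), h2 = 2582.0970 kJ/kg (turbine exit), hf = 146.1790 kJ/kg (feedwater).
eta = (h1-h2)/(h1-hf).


W = 231.1080 kJ/kg
Q_in = 2667.0260 kJ/kg
eta = 0.0867 = 8.6654%

eta = 8.6654%


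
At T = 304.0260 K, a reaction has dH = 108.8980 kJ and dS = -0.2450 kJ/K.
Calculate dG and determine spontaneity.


T*dS = 304.0260 * -0.2450 = -74.4864 kJ
dG = 108.8980 + 74.4864 = 183.3844 kJ (non-spontaneous)

dG = 183.3844 kJ, non-spontaneous


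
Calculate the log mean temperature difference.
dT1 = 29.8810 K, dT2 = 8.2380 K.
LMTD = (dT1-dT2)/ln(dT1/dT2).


dT1/dT2 = 3.6272
ln(dT1/dT2) = 1.2885
LMTD = 21.6430 / 1.2885 = 16.7975 K

16.7975 K


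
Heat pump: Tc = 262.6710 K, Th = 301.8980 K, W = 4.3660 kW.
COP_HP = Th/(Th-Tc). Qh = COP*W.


COP = 301.8980 / 39.2270 = 7.6962
Qh = 7.6962 * 4.3660 = 33.6015 kW

COP = 7.6962, Qh = 33.6015 kW


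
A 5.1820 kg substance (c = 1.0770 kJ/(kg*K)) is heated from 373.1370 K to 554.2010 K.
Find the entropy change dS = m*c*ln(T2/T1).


T2/T1 = 1.4852
ln(T2/T1) = 0.3956
dS = 5.1820 * 1.0770 * 0.3956 = 2.2077 kJ/K

2.2077 kJ/K


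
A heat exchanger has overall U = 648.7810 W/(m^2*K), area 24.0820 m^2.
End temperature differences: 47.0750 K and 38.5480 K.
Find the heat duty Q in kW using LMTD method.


LMTD = 42.6696 K
Q = 648.7810 * 24.0820 * 42.6696 = 666667.3329 W = 666.6673 kW

666.6673 kW


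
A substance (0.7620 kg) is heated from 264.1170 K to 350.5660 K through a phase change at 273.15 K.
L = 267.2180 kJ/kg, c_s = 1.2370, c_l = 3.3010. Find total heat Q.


Q1 (sensible, solid) = 0.7620 * 1.2370 * 9.0330 = 8.5145 kJ
Q2 (latent) = 0.7620 * 267.2180 = 203.6201 kJ
Q3 (sensible, liquid) = 0.7620 * 3.3010 * 77.4160 = 194.7293 kJ
Q_total = 406.8638 kJ

406.8638 kJ


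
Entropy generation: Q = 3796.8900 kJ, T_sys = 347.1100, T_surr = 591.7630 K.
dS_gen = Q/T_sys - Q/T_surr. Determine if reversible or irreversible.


dS_sys = 3796.8900/347.1100 = 10.9386 kJ/K
dS_surr = -3796.8900/591.7630 = -6.4162 kJ/K
dS_gen = 10.9386 - 6.4162 = 4.5223 kJ/K (irreversible)

dS_gen = 4.5223 kJ/K, irreversible


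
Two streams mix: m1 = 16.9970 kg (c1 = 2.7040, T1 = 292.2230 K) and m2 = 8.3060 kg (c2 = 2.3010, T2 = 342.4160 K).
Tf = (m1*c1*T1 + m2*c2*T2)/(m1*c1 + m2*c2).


num = 19974.8272
den = 65.0720
Tf = 306.9650 K

306.9650 K


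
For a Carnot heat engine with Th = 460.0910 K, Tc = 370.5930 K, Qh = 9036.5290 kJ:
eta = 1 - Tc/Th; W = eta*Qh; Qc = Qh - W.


eta = 1 - 370.5930/460.0910 = 0.1945
W = 0.1945 * 9036.5290 = 1757.8072 kJ
Qc = 9036.5290 - 1757.8072 = 7278.7218 kJ

eta = 19.4522%, W = 1757.8072 kJ, Qc = 7278.7218 kJ


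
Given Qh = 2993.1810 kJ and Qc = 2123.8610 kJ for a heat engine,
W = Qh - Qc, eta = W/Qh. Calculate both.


W = 2993.1810 - 2123.8610 = 869.3200 kJ
eta = 869.3200 / 2993.1810 = 0.2904 = 29.0433%

W = 869.3200 kJ, eta = 29.0433%


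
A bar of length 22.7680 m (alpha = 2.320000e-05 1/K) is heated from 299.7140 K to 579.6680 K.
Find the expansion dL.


dT = 279.9540 K
dL = 2.320000e-05 * 22.7680 * 279.9540 = 0.147877 m
L_final = 22.915877 m

dL = 0.147877 m


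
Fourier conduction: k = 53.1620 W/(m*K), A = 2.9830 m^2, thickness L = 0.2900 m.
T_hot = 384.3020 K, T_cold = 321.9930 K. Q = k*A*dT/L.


dT = 62.3090 K
Q = 53.1620 * 2.9830 * 62.3090 / 0.2900 = 34072.7626 W

34072.7626 W


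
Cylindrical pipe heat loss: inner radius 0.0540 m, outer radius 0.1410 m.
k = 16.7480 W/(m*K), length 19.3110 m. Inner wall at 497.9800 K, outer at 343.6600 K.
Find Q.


dT = 154.3200 K
ln(ro/ri) = 0.9598
Q = 2*pi*16.7480*19.3110*154.3200 / 0.9598 = 326738.2539 W

326738.2539 W


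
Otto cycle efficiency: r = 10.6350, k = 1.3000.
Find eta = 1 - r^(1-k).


r^(k-1) = 2.0325
eta = 1 - 1/2.0325 = 0.5080 = 50.7985%

50.7985%


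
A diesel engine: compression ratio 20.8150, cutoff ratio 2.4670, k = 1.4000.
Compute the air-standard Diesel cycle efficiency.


r^(k-1) = 3.3678
rc^k = 3.5403
eta = 0.6327 = 63.2742%

63.2742%


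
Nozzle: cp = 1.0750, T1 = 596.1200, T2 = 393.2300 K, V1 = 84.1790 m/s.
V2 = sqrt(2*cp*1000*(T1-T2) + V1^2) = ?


dT = 202.8900 K
2*cp*1000*dT = 436213.5000
V1^2 = 7086.1040
V2 = sqrt(443299.6040) = 665.8075 m/s

665.8075 m/s


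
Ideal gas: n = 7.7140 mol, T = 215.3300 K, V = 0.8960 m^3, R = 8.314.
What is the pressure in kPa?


P = nRT/V = 7.7140 * 8.314 * 215.3300 / 0.8960
= 13810.0164 / 0.8960 = 15412.9648 Pa = 15.4130 kPa

15.4130 kPa


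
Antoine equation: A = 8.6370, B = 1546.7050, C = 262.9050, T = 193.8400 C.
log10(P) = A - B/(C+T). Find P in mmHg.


C+T = 456.7450
B/(C+T) = 3.3864
log10(P) = 8.6370 - 3.3864 = 5.2506
P = 10^5.2506 = 178088.3939 mmHg

178088.3939 mmHg


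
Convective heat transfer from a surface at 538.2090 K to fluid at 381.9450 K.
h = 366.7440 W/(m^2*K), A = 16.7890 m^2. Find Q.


dT = 156.2640 K
Q = 366.7440 * 16.7890 * 156.2640 = 962158.8605 W

962158.8605 W


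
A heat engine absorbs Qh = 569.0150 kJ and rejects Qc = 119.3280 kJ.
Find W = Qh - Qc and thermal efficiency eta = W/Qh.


W = 569.0150 - 119.3280 = 449.6870 kJ
eta = 449.6870 / 569.0150 = 0.7903 = 79.0290%

W = 449.6870 kJ, eta = 79.0290%


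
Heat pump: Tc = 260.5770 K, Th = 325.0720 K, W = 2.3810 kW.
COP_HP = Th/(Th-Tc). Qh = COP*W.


COP = 325.0720 / 64.4950 = 5.0403
Qh = 5.0403 * 2.3810 = 12.0009 kW

COP = 5.0403, Qh = 12.0009 kW


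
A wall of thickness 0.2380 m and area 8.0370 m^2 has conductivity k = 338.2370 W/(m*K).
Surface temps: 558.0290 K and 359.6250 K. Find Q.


dT = 198.4040 K
Q = 338.2370 * 8.0370 * 198.4040 / 0.2380 = 2266149.4547 W

2266149.4547 W


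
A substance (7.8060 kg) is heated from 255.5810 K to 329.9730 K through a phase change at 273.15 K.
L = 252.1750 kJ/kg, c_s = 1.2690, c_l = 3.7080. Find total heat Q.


Q1 (sensible, solid) = 7.8060 * 1.2690 * 17.5690 = 174.0352 kJ
Q2 (latent) = 7.8060 * 252.1750 = 1968.4781 kJ
Q3 (sensible, liquid) = 7.8060 * 3.7080 * 56.8230 = 1644.7217 kJ
Q_total = 3787.2350 kJ

3787.2350 kJ


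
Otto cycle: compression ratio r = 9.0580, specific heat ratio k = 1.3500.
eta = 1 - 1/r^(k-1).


r^(k-1) = 2.1625
eta = 1 - 1/2.1625 = 0.5376 = 53.7578%

53.7578%


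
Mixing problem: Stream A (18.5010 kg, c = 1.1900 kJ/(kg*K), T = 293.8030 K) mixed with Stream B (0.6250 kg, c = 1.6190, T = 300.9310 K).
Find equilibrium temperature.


num = 6772.9272
den = 23.0281
Tf = 294.1162 K

294.1162 K


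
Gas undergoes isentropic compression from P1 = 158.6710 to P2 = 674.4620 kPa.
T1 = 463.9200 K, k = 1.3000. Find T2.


(k-1)/k = 0.2308
(P2/P1)^exp = 1.3965
T2 = 463.9200 * 1.3965 = 647.8468 K

647.8468 K


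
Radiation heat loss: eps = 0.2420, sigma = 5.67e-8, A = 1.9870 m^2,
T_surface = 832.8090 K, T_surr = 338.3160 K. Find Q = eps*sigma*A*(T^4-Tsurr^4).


T^4 = 4.8104e+11
Tsurr^4 = 1.3101e+10
Q = 0.2420 * 5.67e-8 * 1.9870 * 4.6794e+11 = 12758.1116 W

12758.1116 W


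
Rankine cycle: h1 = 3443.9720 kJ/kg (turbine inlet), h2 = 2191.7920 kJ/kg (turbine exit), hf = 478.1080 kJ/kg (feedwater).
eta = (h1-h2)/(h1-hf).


W = 1252.1800 kJ/kg
Q_in = 2965.8640 kJ/kg
eta = 0.4222 = 42.2197%

eta = 42.2197%


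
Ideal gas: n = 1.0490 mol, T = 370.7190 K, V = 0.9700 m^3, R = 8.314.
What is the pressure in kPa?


P = nRT/V = 1.0490 * 8.314 * 370.7190 / 0.9700
= 3233.1835 / 0.9700 = 3333.1789 Pa = 3.3332 kPa

3.3332 kPa


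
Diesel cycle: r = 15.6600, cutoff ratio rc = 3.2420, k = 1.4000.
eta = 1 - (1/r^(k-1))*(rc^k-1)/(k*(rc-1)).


r^(k-1) = 3.0055
rc^k = 5.1897
eta = 0.5559 = 55.5883%

55.5883%


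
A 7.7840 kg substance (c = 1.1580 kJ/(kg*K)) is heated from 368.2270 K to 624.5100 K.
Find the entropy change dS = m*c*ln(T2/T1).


T2/T1 = 1.6960
ln(T2/T1) = 0.5283
dS = 7.7840 * 1.1580 * 0.5283 = 4.7617 kJ/K

4.7617 kJ/K


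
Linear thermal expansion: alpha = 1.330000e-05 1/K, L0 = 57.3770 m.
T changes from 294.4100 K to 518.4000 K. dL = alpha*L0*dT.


dT = 223.9900 K
dL = 1.330000e-05 * 57.3770 * 223.9900 = 0.170930 m
L_final = 57.547930 m

dL = 0.170930 m


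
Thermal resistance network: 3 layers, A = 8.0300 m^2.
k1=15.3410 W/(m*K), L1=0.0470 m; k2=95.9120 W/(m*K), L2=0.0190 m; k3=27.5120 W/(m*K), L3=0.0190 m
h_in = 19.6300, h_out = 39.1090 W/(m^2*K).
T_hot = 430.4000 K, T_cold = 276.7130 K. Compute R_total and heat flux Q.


R_conv_in = 1/(19.6300*8.0300) = 0.0063
R_1 = 0.0470/(15.3410*8.0300) = 0.0004
R_2 = 0.0190/(95.9120*8.0300) = 2.4670e-05
R_3 = 0.0190/(27.5120*8.0300) = 8.6003e-05
R_conv_out = 1/(39.1090*8.0300) = 0.0032
R_total = 0.0100 K/W
Q = 153.6870 / 0.0100 = 15337.3018 W

R_total = 0.0100 K/W, Q = 15337.3018 W


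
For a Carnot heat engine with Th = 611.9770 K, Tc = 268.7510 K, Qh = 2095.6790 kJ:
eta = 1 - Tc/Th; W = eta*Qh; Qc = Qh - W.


eta = 1 - 268.7510/611.9770 = 0.5608
W = 0.5608 * 2095.6790 = 1175.3571 kJ
Qc = 2095.6790 - 1175.3571 = 920.3219 kJ

eta = 56.0848%, W = 1175.3571 kJ, Qc = 920.3219 kJ


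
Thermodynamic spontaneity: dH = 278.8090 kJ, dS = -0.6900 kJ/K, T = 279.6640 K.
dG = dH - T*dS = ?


T*dS = 279.6640 * -0.6900 = -192.9682 kJ
dG = 278.8090 + 192.9682 = 471.7772 kJ (non-spontaneous)

dG = 471.7772 kJ, non-spontaneous


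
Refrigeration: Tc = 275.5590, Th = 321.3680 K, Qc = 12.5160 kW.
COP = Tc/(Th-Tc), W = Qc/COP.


COP = 275.5590 / 45.8090 = 6.0154
W = 12.5160 / 6.0154 = 2.0807 kW

COP = 6.0154, W = 2.0807 kW


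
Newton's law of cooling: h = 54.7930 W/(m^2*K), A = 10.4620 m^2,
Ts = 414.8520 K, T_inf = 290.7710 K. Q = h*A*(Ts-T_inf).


dT = 124.0810 K
Q = 54.7930 * 10.4620 * 124.0810 = 71128.7342 W

71128.7342 W


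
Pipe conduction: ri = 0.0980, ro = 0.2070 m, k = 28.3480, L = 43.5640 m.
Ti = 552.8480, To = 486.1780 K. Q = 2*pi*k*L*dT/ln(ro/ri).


dT = 66.6700 K
ln(ro/ri) = 0.7478
Q = 2*pi*28.3480*43.5640*66.6700 / 0.7478 = 691836.2465 W

691836.2465 W


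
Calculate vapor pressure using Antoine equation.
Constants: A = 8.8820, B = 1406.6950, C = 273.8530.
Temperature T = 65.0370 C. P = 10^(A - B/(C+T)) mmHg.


C+T = 338.8900
B/(C+T) = 4.1509
log10(P) = 8.8820 - 4.1509 = 4.7311
P = 10^4.7311 = 53840.6545 mmHg

53840.6545 mmHg


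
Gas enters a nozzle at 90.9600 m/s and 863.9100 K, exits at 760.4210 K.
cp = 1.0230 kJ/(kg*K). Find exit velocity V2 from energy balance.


dT = 103.4890 K
2*cp*1000*dT = 211738.4940
V1^2 = 8273.7216
V2 = sqrt(220012.2156) = 469.0546 m/s

469.0546 m/s


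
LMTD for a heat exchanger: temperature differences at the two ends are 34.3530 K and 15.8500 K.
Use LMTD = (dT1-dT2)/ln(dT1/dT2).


dT1/dT2 = 2.1674
ln(dT1/dT2) = 0.7735
LMTD = 18.5030 / 0.7735 = 23.9205 K

23.9205 K


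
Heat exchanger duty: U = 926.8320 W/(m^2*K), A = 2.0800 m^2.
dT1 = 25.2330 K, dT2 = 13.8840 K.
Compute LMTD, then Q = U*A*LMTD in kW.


LMTD = 18.9968 K
Q = 926.8320 * 2.0800 * 18.9968 = 36622.2833 W = 36.6223 kW

36.6223 kW


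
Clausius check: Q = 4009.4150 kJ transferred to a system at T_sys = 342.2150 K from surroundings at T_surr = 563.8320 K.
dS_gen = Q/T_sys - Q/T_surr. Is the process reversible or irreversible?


dS_sys = 4009.4150/342.2150 = 11.7161 kJ/K
dS_surr = -4009.4150/563.8320 = -7.1110 kJ/K
dS_gen = 11.7161 - 7.1110 = 4.6051 kJ/K (irreversible)

dS_gen = 4.6051 kJ/K, irreversible


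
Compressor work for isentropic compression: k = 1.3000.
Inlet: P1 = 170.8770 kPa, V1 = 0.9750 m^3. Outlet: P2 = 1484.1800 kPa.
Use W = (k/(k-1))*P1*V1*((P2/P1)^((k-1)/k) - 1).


(k-1)/k = 0.2308
(P2/P1)^exp = 1.6468
W = 4.3333 * 170.8770 * 0.9750 * (1.6468 - 1) = 466.9771 kJ

466.9771 kJ


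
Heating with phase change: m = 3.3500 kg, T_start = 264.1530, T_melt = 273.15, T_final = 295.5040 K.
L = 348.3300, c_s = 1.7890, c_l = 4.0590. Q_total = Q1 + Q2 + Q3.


Q1 (sensible, solid) = 3.3500 * 1.7890 * 8.9970 = 53.9204 kJ
Q2 (latent) = 3.3500 * 348.3300 = 1166.9055 kJ
Q3 (sensible, liquid) = 3.3500 * 4.0590 * 22.3540 = 303.9619 kJ
Q_total = 1524.7877 kJ

1524.7877 kJ


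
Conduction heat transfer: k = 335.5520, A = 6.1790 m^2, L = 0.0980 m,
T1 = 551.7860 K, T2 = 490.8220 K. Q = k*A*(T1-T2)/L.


dT = 60.9640 K
Q = 335.5520 * 6.1790 * 60.9640 / 0.0980 = 1289809.0077 W

1289809.0077 W


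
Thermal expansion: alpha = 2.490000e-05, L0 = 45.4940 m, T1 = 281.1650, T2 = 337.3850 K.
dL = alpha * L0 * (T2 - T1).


dT = 56.2200 K
dL = 2.490000e-05 * 45.4940 * 56.2200 = 0.063686 m
L_final = 45.557686 m

dL = 0.063686 m


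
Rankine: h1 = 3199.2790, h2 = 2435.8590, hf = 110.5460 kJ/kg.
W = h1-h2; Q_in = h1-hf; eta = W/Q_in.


W = 763.4200 kJ/kg
Q_in = 3088.7330 kJ/kg
eta = 0.2472 = 24.7163%

eta = 24.7163%


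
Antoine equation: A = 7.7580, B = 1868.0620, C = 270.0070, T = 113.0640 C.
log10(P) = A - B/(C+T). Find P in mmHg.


C+T = 383.0710
B/(C+T) = 4.8765
log10(P) = 7.7580 - 4.8765 = 2.8815
P = 10^2.8815 = 761.1277 mmHg

761.1277 mmHg


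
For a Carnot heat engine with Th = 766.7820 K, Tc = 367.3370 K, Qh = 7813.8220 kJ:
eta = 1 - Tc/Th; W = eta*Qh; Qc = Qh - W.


eta = 1 - 367.3370/766.7820 = 0.5209
W = 0.5209 * 7813.8220 = 4070.5078 kJ
Qc = 7813.8220 - 4070.5078 = 3743.3142 kJ

eta = 52.0937%, W = 4070.5078 kJ, Qc = 3743.3142 kJ


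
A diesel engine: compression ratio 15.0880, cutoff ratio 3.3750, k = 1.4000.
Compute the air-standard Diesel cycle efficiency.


r^(k-1) = 2.9611
rc^k = 5.4901
eta = 0.5439 = 54.3947%

54.3947%


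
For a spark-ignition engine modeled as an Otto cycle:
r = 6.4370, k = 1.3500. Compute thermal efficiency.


r^(k-1) = 1.9188
eta = 1 - 1/1.9188 = 0.4789 = 47.8852%

47.8852%


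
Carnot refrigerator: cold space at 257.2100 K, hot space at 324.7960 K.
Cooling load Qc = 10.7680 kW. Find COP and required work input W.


COP = 257.2100 / 67.5860 = 3.8057
W = 10.7680 / 3.8057 = 2.8295 kW

COP = 3.8057, W = 2.8295 kW


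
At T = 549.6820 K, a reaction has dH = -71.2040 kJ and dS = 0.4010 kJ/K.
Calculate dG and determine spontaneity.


T*dS = 549.6820 * 0.4010 = 220.4225 kJ
dG = -71.2040 - 220.4225 = -291.6265 kJ (spontaneous)

dG = -291.6265 kJ, spontaneous


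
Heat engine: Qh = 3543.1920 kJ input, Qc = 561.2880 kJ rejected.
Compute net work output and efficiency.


W = 3543.1920 - 561.2880 = 2981.9040 kJ
eta = 2981.9040 / 3543.1920 = 0.8416 = 84.1587%

W = 2981.9040 kJ, eta = 84.1587%


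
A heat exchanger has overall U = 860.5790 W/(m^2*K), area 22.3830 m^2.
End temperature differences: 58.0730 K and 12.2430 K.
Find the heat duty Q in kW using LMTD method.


LMTD = 29.4396 K
Q = 860.5790 * 22.3830 * 29.4396 = 567075.6504 W = 567.0757 kW

567.0757 kW


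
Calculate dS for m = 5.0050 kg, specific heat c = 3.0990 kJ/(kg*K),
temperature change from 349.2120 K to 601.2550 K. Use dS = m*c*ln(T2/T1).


T2/T1 = 1.7217
ln(T2/T1) = 0.5433
dS = 5.0050 * 3.0990 * 0.5433 = 8.4275 kJ/K

8.4275 kJ/K


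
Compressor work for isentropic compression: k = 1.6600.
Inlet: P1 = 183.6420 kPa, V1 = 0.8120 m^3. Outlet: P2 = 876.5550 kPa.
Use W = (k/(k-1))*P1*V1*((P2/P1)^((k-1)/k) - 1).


(k-1)/k = 0.3976
(P2/P1)^exp = 1.8616
W = 2.5152 * 183.6420 * 0.8120 * (1.8616 - 1) = 323.1466 kJ

323.1466 kJ


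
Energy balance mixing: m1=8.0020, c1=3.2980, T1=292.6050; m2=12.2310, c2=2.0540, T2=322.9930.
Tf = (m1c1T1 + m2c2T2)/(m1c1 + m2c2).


num = 15836.4036
den = 51.5131
Tf = 307.4250 K

307.4250 K


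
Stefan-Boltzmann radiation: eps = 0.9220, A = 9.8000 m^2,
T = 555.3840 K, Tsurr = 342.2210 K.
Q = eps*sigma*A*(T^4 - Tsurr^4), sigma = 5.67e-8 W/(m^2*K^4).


T^4 = 9.5142e+10
Tsurr^4 = 1.3716e+10
Q = 0.9220 * 5.67e-8 * 9.8000 * 8.1426e+10 = 41716.1940 W

41716.1940 W


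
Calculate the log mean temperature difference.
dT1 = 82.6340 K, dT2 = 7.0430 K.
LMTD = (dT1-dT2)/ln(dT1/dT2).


dT1/dT2 = 11.7328
ln(dT1/dT2) = 2.4624
LMTD = 75.5910 / 2.4624 = 30.6983 K

30.6983 K


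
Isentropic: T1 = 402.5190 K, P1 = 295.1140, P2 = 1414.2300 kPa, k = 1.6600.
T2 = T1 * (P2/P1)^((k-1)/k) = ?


(k-1)/k = 0.3976
(P2/P1)^exp = 1.8645
T2 = 402.5190 * 1.8645 = 750.5137 K

750.5137 K


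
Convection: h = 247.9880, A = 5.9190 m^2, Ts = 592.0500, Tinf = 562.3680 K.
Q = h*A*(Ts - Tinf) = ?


dT = 29.6820 K
Q = 247.9880 * 5.9190 * 29.6820 = 43568.4557 W

43568.4557 W


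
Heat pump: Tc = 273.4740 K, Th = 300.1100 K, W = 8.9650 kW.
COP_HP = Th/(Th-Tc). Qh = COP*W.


COP = 300.1100 / 26.6360 = 11.2671
Qh = 11.2671 * 8.9650 = 101.0094 kW

COP = 11.2671, Qh = 101.0094 kW


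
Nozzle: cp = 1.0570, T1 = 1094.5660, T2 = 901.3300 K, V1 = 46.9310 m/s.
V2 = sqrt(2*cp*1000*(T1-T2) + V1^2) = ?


dT = 193.2360 K
2*cp*1000*dT = 408500.9040
V1^2 = 2202.5188
V2 = sqrt(410703.4228) = 640.8615 m/s

640.8615 m/s


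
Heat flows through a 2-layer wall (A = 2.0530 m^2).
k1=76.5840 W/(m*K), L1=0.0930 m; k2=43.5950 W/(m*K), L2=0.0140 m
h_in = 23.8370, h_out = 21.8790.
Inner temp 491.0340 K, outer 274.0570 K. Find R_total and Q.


R_conv_in = 1/(23.8370*2.0530) = 0.0204
R_1 = 0.0930/(76.5840*2.0530) = 0.0006
R_2 = 0.0140/(43.5950*2.0530) = 0.0002
R_conv_out = 1/(21.8790*2.0530) = 0.0223
R_total = 0.0434 K/W
Q = 216.9770 / 0.0434 = 4994.2680 W

R_total = 0.0434 K/W, Q = 4994.2680 W


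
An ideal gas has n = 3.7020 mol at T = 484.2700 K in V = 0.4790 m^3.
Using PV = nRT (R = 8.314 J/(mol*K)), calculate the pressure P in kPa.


P = nRT/V = 3.7020 * 8.314 * 484.2700 / 0.4790
= 14905.0693 / 0.4790 = 31117.0550 Pa = 31.1171 kPa

31.1171 kPa


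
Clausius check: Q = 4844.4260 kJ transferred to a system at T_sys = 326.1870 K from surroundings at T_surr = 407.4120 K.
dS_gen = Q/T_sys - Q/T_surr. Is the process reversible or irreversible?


dS_sys = 4844.4260/326.1870 = 14.8517 kJ/K
dS_surr = -4844.4260/407.4120 = -11.8907 kJ/K
dS_gen = 14.8517 - 11.8907 = 2.9610 kJ/K (irreversible)

dS_gen = 2.9610 kJ/K, irreversible


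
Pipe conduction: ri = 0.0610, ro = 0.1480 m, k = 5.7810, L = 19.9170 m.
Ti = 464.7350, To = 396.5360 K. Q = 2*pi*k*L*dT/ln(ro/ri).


dT = 68.1990 K
ln(ro/ri) = 0.8863
Q = 2*pi*5.7810*19.9170*68.1990 / 0.8863 = 55665.3825 W

55665.3825 W


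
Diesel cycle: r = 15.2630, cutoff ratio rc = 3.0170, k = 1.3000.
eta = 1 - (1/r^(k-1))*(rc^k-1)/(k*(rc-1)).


r^(k-1) = 2.2651
rc^k = 4.2019
eta = 0.4609 = 46.0900%

46.0900%


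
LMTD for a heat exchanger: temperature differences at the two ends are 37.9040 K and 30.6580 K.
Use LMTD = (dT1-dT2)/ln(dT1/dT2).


dT1/dT2 = 1.2363
ln(dT1/dT2) = 0.2122
LMTD = 7.2460 / 0.2122 = 34.1530 K

34.1530 K


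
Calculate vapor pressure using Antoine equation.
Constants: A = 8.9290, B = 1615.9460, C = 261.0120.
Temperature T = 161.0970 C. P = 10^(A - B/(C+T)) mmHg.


C+T = 422.1090
B/(C+T) = 3.8283
log10(P) = 8.9290 - 3.8283 = 5.1007
P = 10^5.1007 = 126105.1705 mmHg

126105.1705 mmHg


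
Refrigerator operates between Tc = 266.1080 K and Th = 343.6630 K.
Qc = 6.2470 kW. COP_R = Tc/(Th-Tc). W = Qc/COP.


COP = 266.1080 / 77.5550 = 3.4312
W = 6.2470 / 3.4312 = 1.8206 kW

COP = 3.4312, W = 1.8206 kW


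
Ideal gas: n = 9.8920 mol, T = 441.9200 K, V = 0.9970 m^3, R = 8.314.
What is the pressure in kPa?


P = nRT/V = 9.8920 * 8.314 * 441.9200 / 0.9970
= 36344.4235 / 0.9970 = 36453.7849 Pa = 36.4538 kPa

36.4538 kPa


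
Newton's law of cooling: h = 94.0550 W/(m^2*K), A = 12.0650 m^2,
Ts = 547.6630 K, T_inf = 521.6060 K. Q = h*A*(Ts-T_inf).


dT = 26.0570 K
Q = 94.0550 * 12.0650 * 26.0570 = 29568.7950 W

29568.7950 W


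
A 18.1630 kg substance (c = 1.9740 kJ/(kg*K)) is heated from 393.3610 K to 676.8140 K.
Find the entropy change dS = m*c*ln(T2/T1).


T2/T1 = 1.7206
ln(T2/T1) = 0.5427
dS = 18.1630 * 1.9740 * 0.5427 = 19.4567 kJ/K

19.4567 kJ/K


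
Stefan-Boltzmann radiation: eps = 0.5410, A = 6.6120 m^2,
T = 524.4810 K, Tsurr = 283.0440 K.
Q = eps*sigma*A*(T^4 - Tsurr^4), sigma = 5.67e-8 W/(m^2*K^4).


T^4 = 7.5669e+10
Tsurr^4 = 6.4182e+09
Q = 0.5410 * 5.67e-8 * 6.6120 * 6.9251e+10 = 14045.5538 W

14045.5538 W


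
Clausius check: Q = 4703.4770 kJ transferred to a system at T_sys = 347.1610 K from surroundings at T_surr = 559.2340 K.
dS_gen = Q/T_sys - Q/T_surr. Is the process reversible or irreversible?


dS_sys = 4703.4770/347.1610 = 13.5484 kJ/K
dS_surr = -4703.4770/559.2340 = -8.4106 kJ/K
dS_gen = 13.5484 - 8.4106 = 5.1378 kJ/K (irreversible)

dS_gen = 5.1378 kJ/K, irreversible


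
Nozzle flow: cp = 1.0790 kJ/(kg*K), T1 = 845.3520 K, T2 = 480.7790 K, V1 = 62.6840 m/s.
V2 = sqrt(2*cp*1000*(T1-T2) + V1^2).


dT = 364.5730 K
2*cp*1000*dT = 786748.5340
V1^2 = 3929.2839
V2 = sqrt(790677.8179) = 889.2007 m/s

889.2007 m/s


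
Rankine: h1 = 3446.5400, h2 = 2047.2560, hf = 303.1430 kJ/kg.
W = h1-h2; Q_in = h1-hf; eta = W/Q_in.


W = 1399.2840 kJ/kg
Q_in = 3143.3970 kJ/kg
eta = 0.4452 = 44.5150%

eta = 44.5150%


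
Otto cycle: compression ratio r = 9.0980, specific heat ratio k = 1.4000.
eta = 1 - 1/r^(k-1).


r^(k-1) = 2.4187
eta = 1 - 1/2.4187 = 0.5866 = 58.6551%

58.6551%


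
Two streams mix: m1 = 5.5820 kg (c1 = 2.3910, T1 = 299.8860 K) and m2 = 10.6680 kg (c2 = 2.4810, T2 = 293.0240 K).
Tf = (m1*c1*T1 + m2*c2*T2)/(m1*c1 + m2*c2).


num = 11758.0036
den = 39.8139
Tf = 295.3243 K

295.3243 K


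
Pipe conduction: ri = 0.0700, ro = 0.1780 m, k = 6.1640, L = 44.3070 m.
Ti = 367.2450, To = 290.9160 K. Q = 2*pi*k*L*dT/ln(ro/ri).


dT = 76.3290 K
ln(ro/ri) = 0.9333
Q = 2*pi*6.1640*44.3070*76.3290 / 0.9333 = 140342.3004 W

140342.3004 W


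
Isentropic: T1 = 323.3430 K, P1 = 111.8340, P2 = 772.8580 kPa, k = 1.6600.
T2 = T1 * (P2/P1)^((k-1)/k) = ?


(k-1)/k = 0.3976
(P2/P1)^exp = 2.1567
T2 = 323.3430 * 2.1567 = 697.3501 K

697.3501 K


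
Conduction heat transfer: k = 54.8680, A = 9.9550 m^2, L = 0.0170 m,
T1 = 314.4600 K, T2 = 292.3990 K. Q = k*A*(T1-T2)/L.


dT = 22.0610 K
Q = 54.8680 * 9.9550 * 22.0610 / 0.0170 = 708821.1498 W

708821.1498 W


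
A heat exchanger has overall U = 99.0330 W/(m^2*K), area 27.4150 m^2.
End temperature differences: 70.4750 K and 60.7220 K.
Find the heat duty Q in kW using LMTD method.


LMTD = 65.4775 K
Q = 99.0330 * 27.4150 * 65.4775 = 177770.6944 W = 177.7707 kW

177.7707 kW


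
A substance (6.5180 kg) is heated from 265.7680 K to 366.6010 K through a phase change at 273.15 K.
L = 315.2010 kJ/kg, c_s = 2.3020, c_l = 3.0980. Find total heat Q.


Q1 (sensible, solid) = 6.5180 * 2.3020 * 7.3820 = 110.7627 kJ
Q2 (latent) = 6.5180 * 315.2010 = 2054.4801 kJ
Q3 (sensible, liquid) = 6.5180 * 3.0980 * 93.4510 = 1887.0340 kJ
Q_total = 4052.2769 kJ

4052.2769 kJ


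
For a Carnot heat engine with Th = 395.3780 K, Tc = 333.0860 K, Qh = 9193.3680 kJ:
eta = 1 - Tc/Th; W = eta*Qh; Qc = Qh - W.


eta = 1 - 333.0860/395.3780 = 0.1576
W = 0.1576 * 9193.3680 = 1448.4197 kJ
Qc = 9193.3680 - 1448.4197 = 7744.9483 kJ

eta = 15.7550%, W = 1448.4197 kJ, Qc = 7744.9483 kJ


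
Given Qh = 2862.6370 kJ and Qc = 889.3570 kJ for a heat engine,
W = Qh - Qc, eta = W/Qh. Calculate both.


W = 2862.6370 - 889.3570 = 1973.2800 kJ
eta = 1973.2800 / 2862.6370 = 0.6893 = 68.9322%

W = 1973.2800 kJ, eta = 68.9322%


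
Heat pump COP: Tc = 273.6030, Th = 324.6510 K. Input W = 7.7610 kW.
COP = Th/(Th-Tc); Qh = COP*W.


COP = 324.6510 / 51.0480 = 6.3597
Qh = 6.3597 * 7.7610 = 49.3578 kW

COP = 6.3597, Qh = 49.3578 kW


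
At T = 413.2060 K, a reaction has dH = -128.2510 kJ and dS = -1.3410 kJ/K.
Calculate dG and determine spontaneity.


T*dS = 413.2060 * -1.3410 = -554.1092 kJ
dG = -128.2510 + 554.1092 = 425.8582 kJ (non-spontaneous)

dG = 425.8582 kJ, non-spontaneous


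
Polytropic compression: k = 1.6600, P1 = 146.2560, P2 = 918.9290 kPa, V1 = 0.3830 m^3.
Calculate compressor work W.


(k-1)/k = 0.3976
(P2/P1)^exp = 2.0766
W = 2.5152 * 146.2560 * 0.3830 * (2.0766 - 1) = 151.6750 kJ

151.6750 kJ


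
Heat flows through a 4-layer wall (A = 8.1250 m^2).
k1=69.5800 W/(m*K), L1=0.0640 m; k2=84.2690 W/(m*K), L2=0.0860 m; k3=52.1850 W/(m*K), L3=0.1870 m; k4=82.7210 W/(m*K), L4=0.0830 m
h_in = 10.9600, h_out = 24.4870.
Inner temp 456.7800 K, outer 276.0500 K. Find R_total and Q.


R_conv_in = 1/(10.9600*8.1250) = 0.0112
R_1 = 0.0640/(69.5800*8.1250) = 0.0001
R_2 = 0.0860/(84.2690*8.1250) = 0.0001
R_3 = 0.1870/(52.1850*8.1250) = 0.0004
R_4 = 0.0830/(82.7210*8.1250) = 0.0001
R_conv_out = 1/(24.4870*8.1250) = 0.0050
R_total = 0.0171 K/W
Q = 180.7300 / 0.0171 = 10594.2838 W

R_total = 0.0171 K/W, Q = 10594.2838 W


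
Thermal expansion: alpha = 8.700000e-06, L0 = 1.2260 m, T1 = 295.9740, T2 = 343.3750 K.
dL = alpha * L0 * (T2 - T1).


dT = 47.4010 K
dL = 8.700000e-06 * 1.2260 * 47.4010 = 0.000506 m
L_final = 1.226506 m

dL = 0.000506 m


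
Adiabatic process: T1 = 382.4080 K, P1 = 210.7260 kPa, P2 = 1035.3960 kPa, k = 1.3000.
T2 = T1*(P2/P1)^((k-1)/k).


(k-1)/k = 0.2308
(P2/P1)^exp = 1.4439
T2 = 382.4080 * 1.4439 = 552.1768 K

552.1768 K


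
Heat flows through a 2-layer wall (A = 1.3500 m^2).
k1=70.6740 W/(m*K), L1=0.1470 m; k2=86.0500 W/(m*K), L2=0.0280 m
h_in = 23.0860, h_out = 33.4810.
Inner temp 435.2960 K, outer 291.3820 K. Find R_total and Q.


R_conv_in = 1/(23.0860*1.3500) = 0.0321
R_1 = 0.1470/(70.6740*1.3500) = 0.0015
R_2 = 0.0280/(86.0500*1.3500) = 0.0002
R_conv_out = 1/(33.4810*1.3500) = 0.0221
R_total = 0.0560 K/W
Q = 143.9140 / 0.0560 = 2570.2550 W

R_total = 0.0560 K/W, Q = 2570.2550 W


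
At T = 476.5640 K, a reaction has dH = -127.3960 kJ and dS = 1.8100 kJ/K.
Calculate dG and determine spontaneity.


T*dS = 476.5640 * 1.8100 = 862.5808 kJ
dG = -127.3960 - 862.5808 = -989.9768 kJ (spontaneous)

dG = -989.9768 kJ, spontaneous


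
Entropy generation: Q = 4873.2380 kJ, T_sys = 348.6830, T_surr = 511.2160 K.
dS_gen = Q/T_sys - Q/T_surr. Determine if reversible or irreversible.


dS_sys = 4873.2380/348.6830 = 13.9761 kJ/K
dS_surr = -4873.2380/511.2160 = -9.5326 kJ/K
dS_gen = 13.9761 - 9.5326 = 4.4435 kJ/K (irreversible)

dS_gen = 4.4435 kJ/K, irreversible


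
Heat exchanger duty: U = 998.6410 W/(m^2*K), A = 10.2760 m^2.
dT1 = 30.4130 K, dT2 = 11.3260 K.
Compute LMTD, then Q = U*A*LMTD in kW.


LMTD = 19.3233 K
Q = 998.6410 * 10.2760 * 19.3233 = 198296.7926 W = 198.2968 kW

198.2968 kW


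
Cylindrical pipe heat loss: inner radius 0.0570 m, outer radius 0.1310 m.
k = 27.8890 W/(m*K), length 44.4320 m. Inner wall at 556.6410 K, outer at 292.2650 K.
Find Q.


dT = 264.3760 K
ln(ro/ri) = 0.8321
Q = 2*pi*27.8890*44.4320*264.3760 / 0.8321 = 2473609.5085 W

2473609.5085 W


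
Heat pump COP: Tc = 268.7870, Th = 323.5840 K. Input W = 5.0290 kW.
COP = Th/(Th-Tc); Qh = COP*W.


COP = 323.5840 / 54.7970 = 5.9051
Qh = 5.9051 * 5.0290 = 29.6970 kW

COP = 5.9051, Qh = 29.6970 kW


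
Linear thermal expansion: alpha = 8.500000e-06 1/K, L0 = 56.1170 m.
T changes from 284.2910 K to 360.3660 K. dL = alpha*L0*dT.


dT = 76.0750 K
dL = 8.500000e-06 * 56.1170 * 76.0750 = 0.036287 m
L_final = 56.153287 m

dL = 0.036287 m


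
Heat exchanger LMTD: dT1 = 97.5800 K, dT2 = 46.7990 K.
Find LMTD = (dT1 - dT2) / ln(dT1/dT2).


dT1/dT2 = 2.0851
ln(dT1/dT2) = 0.7348
LMTD = 50.7810 / 0.7348 = 69.1076 K

69.1076 K


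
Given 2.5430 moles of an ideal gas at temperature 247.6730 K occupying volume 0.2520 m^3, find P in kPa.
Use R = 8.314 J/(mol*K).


P = nRT/V = 2.5430 * 8.314 * 247.6730 / 0.2520
= 5236.4269 / 0.2520 = 20779.4718 Pa = 20.7795 kPa

20.7795 kPa


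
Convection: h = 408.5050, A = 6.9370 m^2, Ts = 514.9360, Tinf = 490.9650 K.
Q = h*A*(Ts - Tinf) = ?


dT = 23.9710 K
Q = 408.5050 * 6.9370 * 23.9710 = 67929.0003 W

67929.0003 W


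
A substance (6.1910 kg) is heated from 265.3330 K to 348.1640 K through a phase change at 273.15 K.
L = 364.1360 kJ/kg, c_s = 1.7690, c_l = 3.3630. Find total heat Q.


Q1 (sensible, solid) = 6.1910 * 1.7690 * 7.8170 = 85.6108 kJ
Q2 (latent) = 6.1910 * 364.1360 = 2254.3660 kJ
Q3 (sensible, liquid) = 6.1910 * 3.3630 * 75.0140 = 1561.8165 kJ
Q_total = 3901.7933 kJ

3901.7933 kJ


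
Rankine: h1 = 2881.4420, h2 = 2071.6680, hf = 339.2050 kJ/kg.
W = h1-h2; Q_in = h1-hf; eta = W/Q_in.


W = 809.7740 kJ/kg
Q_in = 2542.2370 kJ/kg
eta = 0.3185 = 31.8528%

eta = 31.8528%


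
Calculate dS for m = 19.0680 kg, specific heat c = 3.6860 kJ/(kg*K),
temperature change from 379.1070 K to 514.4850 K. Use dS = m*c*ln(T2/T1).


T2/T1 = 1.3571
ln(T2/T1) = 0.3053
dS = 19.0680 * 3.6860 * 0.3053 = 21.4613 kJ/K

21.4613 kJ/K


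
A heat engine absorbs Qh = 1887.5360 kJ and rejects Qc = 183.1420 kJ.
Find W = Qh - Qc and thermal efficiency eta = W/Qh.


W = 1887.5360 - 183.1420 = 1704.3940 kJ
eta = 1704.3940 / 1887.5360 = 0.9030 = 90.2973%

W = 1704.3940 kJ, eta = 90.2973%


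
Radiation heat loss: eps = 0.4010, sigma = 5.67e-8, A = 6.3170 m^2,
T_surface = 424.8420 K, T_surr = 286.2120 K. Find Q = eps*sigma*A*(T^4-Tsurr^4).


T^4 = 3.2577e+10
Tsurr^4 = 6.7104e+09
Q = 0.4010 * 5.67e-8 * 6.3170 * 2.5866e+10 = 3715.1405 W

3715.1405 W


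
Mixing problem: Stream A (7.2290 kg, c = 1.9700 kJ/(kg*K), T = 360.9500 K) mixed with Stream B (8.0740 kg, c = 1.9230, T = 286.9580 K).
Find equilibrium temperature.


num = 9595.7324
den = 29.7674
Tf = 322.3567 K

322.3567 K


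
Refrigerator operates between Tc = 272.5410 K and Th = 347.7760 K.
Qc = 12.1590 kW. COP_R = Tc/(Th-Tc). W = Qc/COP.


COP = 272.5410 / 75.2350 = 3.6225
W = 12.1590 / 3.6225 = 3.3565 kW

COP = 3.6225, W = 3.3565 kW


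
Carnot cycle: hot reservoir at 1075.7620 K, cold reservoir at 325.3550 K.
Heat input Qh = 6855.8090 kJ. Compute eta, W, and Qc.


eta = 1 - 325.3550/1075.7620 = 0.6976
W = 0.6976 * 6855.8090 = 4782.3283 kJ
Qc = 6855.8090 - 4782.3283 = 2073.4807 kJ

eta = 69.7559%, W = 4782.3283 kJ, Qc = 2073.4807 kJ


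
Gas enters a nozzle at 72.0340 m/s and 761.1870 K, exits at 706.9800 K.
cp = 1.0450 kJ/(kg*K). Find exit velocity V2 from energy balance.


dT = 54.2070 K
2*cp*1000*dT = 113292.6300
V1^2 = 5188.8972
V2 = sqrt(118481.5272) = 344.2115 m/s

344.2115 m/s


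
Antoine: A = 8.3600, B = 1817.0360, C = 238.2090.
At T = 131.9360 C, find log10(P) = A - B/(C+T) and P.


C+T = 370.1450
B/(C+T) = 4.9090
log10(P) = 8.3600 - 4.9090 = 3.4510
P = 10^3.4510 = 2824.9820 mmHg

2824.9820 mmHg


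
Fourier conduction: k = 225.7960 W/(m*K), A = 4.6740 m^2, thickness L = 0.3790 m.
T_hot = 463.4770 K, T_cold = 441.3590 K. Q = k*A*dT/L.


dT = 22.1180 K
Q = 225.7960 * 4.6740 * 22.1180 / 0.3790 = 61590.1974 W

61590.1974 W


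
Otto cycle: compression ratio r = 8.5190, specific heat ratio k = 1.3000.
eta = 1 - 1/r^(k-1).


r^(k-1) = 1.9016
eta = 1 - 1/1.9016 = 0.4741 = 47.4124%

47.4124%


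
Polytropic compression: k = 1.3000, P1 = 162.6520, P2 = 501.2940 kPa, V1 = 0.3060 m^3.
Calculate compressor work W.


(k-1)/k = 0.2308
(P2/P1)^exp = 1.2966
W = 4.3333 * 162.6520 * 0.3060 * (1.2966 - 1) = 63.9707 kJ

63.9707 kJ


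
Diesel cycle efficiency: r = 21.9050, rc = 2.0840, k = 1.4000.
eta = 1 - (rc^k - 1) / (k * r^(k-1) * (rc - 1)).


r^(k-1) = 3.4373
rc^k = 2.7955
eta = 0.6558 = 65.5803%

65.5803%


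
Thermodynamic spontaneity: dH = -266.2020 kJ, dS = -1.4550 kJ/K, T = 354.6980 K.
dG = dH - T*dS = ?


T*dS = 354.6980 * -1.4550 = -516.0856 kJ
dG = -266.2020 + 516.0856 = 249.8836 kJ (non-spontaneous)

dG = 249.8836 kJ, non-spontaneous


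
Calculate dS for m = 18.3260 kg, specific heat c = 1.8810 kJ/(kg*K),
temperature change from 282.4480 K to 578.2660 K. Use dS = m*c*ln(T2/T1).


T2/T1 = 2.0473
ln(T2/T1) = 0.7165
dS = 18.3260 * 1.8810 * 0.7165 = 24.7000 kJ/K

24.7000 kJ/K


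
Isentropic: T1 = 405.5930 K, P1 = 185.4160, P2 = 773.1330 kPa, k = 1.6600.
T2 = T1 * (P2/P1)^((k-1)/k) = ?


(k-1)/k = 0.3976
(P2/P1)^exp = 1.7642
T2 = 405.5930 * 1.7642 = 715.5484 K

715.5484 K


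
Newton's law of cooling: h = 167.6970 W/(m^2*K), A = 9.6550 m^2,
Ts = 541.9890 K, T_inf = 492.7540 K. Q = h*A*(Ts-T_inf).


dT = 49.2350 K
Q = 167.6970 * 9.6550 * 49.2350 = 79717.1041 W

79717.1041 W


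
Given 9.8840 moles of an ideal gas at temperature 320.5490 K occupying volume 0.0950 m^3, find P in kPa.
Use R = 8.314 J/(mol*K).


P = nRT/V = 9.8840 * 8.314 * 320.5490 / 0.0950
= 26341.2987 / 0.0950 = 277276.8285 Pa = 277.2768 kPa

277.2768 kPa


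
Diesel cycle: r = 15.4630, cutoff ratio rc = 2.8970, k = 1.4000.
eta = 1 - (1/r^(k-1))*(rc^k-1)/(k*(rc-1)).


r^(k-1) = 2.9903
rc^k = 4.4333
eta = 0.5677 = 56.7685%

56.7685%


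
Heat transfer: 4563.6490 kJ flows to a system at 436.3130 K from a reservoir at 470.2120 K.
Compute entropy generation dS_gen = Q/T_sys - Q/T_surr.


dS_sys = 4563.6490/436.3130 = 10.4596 kJ/K
dS_surr = -4563.6490/470.2120 = -9.7055 kJ/K
dS_gen = 10.4596 - 9.7055 = 0.7541 kJ/K (irreversible)

dS_gen = 0.7541 kJ/K, irreversible


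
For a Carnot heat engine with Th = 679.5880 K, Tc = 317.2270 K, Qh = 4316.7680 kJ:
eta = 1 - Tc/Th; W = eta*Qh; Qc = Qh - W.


eta = 1 - 317.2270/679.5880 = 0.5332
W = 0.5332 * 4316.7680 = 2301.7304 kJ
Qc = 4316.7680 - 2301.7304 = 2015.0376 kJ

eta = 53.3207%, W = 2301.7304 kJ, Qc = 2015.0376 kJ
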